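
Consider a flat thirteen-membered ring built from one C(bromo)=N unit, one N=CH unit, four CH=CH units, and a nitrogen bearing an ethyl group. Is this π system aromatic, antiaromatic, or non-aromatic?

Aromatic

The p orbitals form a continuous loop: every atom in a ring double bond is sp² and brings one electron to the p orbital; each =N– nitrogen is pyridine-type (lone pair in the sp² plane, one electron in the p orbital); the pyrrole-type nitrogen donates its lone pair from the p orbital. The ring is fully conjugated.
Adding the contributions, 6 × 2 = 12 from the double-bond units + 2 from the N(ethyl) atom = 14.
14 = 4(3) + 2, which satisfies Hückel's 4n+2 rule.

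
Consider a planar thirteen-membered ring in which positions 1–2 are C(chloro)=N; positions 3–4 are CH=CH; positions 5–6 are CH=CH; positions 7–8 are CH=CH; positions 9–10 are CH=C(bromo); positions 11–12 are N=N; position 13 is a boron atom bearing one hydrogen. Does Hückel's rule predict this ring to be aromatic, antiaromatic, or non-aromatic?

Check conjugation: the double-bond atoms are sp², each contributing one p electron; each sp² =N– keeps its lone pair in-plane and puts one electron into the π system; the boron has an empty p orbital — every position has a p orbital, so the cyclic π system is continuous.
Counting π electrons: 6 × 2 = 12 from the double-bond units + 0 from the BH atom = 12.
12 = 4(3); a planar, fully conjugated 4n system is antiaromatic.

Antiaromatic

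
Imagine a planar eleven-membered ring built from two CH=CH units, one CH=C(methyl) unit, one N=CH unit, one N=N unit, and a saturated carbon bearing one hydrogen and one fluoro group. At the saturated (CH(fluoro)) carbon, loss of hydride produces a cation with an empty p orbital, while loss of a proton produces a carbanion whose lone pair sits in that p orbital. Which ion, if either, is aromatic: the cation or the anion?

The cation

Once that carbon is sp², every ring atom has a p orbital and both ions are fully conjugated.
Cation: 5 × 2 + 0 = 10 π electrons → 4(2)+2, aromatic.
Anion: 5 × 2 + 2 = 12 π electrons → 4(3), antiaromatic.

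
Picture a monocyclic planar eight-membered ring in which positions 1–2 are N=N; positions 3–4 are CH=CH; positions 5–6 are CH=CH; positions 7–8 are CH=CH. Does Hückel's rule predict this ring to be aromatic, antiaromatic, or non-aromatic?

Antiaromatic

Check conjugation: every atom in a ring double bond is sp² and brings one electron to the p orbital; each sp² =N– keeps its lone pair in-plane and puts one electron into the π system — every position has a p orbital, so the cyclic π system is continuous.
π-electron count: 4 × 2 = 8 from the 4 double-bond units.
A 4n π count (8, n = 2) in a planar conjugated ring means antiaromatic.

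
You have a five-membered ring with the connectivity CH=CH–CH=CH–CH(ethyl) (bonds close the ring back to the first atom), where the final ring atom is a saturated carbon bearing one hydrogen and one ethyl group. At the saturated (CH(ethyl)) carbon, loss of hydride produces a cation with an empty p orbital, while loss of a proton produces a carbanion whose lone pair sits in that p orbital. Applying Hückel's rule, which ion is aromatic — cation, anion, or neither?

The anion

Both ions have a continuous loop of p orbitals — each ring atom is sp².
Cation: 2 × 2 + 0 = 4 π electrons → 4(1), antiaromatic.
Anion: 2 × 2 + 2 = 6 π electrons → 4(1)+2, aromatic.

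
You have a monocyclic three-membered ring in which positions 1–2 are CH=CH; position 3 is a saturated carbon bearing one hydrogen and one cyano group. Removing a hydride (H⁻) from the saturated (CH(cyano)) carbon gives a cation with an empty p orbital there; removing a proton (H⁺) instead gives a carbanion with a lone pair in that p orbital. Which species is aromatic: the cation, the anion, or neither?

In both ions every ring atom is sp² and contributes a p orbital, so both rings are fully conjugated.
Cation: 1 × 2 + 0 = 2 π electrons → 4(0)+2, aromatic.
Anion: 1 × 2 + 2 = 4 π electrons → 4(1), antiaromatic.

The cation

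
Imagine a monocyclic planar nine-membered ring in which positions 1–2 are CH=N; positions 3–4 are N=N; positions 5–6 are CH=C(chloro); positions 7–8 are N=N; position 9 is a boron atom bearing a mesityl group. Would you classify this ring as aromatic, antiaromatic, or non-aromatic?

Antiaromatic

All ring atoms are sp² and supply a p orbital to the ring (the double-bond atoms are sp², each contributing one p electron; the doubly-bonded nitrogens are pyridine-type — their lone pairs lie in the ring plane, leaving one electron in the p orbital; the boron has an empty p orbital); the conjugation is uninterrupted.
Adding the contributions, 4 × 2 = 8 from the double-bond units + 0 from the B(mesityl) atom = 8.
With 8 = 4·2 π electrons, Hückel's rule classifies the planar ring as antiaromatic.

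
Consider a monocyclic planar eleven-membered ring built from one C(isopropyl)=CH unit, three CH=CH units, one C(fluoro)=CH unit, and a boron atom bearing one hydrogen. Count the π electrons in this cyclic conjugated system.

Every ring atom contributes a p orbital perpendicular to the ring (each doubly-bonded ring atom is sp² with one p-orbital electron; the boron has an empty p orbital), so the π system is cyclic and fully conjugated.
Counting π electrons: 5 × 2 = 10 from the double-bond units + 0 from the BH atom = 10.

10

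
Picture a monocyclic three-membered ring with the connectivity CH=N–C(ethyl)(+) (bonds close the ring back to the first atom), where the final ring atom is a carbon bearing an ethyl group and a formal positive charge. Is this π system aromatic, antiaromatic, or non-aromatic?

Aromatic

Check conjugation: the double-bond atoms are sp², each contributing one p electron; each sp² =N– keeps its lone pair in-plane and puts one electron into the π system; the carbocation has an empty p orbital — every position has a p orbital, so the cyclic π system is continuous.
Counting π electrons: 1 × 2 = 2 from the double-bond unit + 0 from the C(ethyl)(+) atom = 2.
That gives a 4n+2 count (2, n = 0).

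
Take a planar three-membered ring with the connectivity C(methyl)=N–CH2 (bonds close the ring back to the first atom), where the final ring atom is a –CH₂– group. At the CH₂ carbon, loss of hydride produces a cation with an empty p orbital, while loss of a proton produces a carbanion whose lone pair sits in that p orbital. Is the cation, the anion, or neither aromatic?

The cation

Once that carbon is sp², every ring atom has a p orbital and both ions are fully conjugated.
Cation: 1 × 2 + 0 = 2 π electrons → 4(0)+2, aromatic.
Anion: 1 × 2 + 2 = 4 π electrons → 4(1), antiaromatic.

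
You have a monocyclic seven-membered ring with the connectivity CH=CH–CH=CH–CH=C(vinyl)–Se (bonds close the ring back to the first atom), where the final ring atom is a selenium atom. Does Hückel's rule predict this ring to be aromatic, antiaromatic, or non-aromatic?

The p orbitals form a continuous loop: the double-bond atoms are sp², each contributing one p electron; the selenium donates one lone pair from its p orbital. The ring is fully conjugated.
Counting π electrons: 3 × 2 = 6 from the double-bond units + 2 from the Se atom = 8.
With 8 = 4·2 π electrons, Hückel's rule classifies the planar ring as antiaromatic.

Antiaromatic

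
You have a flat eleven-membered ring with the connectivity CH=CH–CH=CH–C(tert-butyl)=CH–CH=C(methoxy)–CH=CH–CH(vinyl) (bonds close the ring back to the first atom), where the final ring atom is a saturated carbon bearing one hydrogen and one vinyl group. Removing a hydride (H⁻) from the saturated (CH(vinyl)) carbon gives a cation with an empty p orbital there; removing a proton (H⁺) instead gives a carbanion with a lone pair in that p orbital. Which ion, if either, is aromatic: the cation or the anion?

The cation

In both ions every ring atom is sp² and contributes a p orbital, so both rings are fully conjugated.
Cation: 5 × 2 + 0 = 10 π electrons → 4(2)+2, aromatic.
Anion: 5 × 2 + 2 = 12 π electrons → 4(3), antiaromatic.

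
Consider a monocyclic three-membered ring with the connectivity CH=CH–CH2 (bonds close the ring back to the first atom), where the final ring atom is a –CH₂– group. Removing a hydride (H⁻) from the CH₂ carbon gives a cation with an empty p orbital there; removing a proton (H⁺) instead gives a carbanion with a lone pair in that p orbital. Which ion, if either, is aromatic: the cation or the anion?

The cation

In either ion the ring is fully conjugated: every atom, including the new sp² carbon, supplies a p orbital.
Cation: 1 × 2 + 0 = 2 π electrons → 4(0)+2, aromatic.
Anion: 1 × 2 + 2 = 4 π electrons → 4(1), antiaromatic.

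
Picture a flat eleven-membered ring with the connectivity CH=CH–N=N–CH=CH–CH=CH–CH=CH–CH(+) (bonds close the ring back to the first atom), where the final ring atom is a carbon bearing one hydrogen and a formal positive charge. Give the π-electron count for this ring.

All ring atoms are sp² and supply a p orbital to the ring (the double-bond atoms are sp², each contributing one p electron; each sp² =N– keeps its lone pair in-plane and puts one electron into the π system; the carbocation has an empty p orbital); the conjugation is uninterrupted.
π-electron count: 5 × 2 = 10 from the double-bond units + 0 from the CH(+) atom = 10.

10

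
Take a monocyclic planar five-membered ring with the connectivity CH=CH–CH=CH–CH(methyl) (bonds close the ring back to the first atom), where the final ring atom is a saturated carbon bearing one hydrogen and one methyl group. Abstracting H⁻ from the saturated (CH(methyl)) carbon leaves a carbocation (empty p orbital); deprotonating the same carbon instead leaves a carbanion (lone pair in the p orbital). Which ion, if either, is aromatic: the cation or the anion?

The anion

Once that carbon is sp², every ring atom has a p orbital and both ions are fully conjugated.
Cation: 2 × 2 + 0 = 4 π electrons → 4(1), antiaromatic.
Anion: 2 × 2 + 2 = 6 π electrons → 4(1)+2, aromatic.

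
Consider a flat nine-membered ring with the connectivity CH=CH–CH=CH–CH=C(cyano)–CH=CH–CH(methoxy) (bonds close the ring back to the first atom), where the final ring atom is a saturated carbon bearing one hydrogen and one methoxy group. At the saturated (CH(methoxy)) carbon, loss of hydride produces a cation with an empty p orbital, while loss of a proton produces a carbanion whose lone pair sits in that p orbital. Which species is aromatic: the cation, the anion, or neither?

In either ion the ring is fully conjugated: every atom, including the new sp² carbon, supplies a p orbital.
Cation: 4 × 2 + 0 = 8 π electrons → 4(2), antiaromatic.
Anion: 4 × 2 + 2 = 10 π electrons → 4(2)+2, aromatic.

The anion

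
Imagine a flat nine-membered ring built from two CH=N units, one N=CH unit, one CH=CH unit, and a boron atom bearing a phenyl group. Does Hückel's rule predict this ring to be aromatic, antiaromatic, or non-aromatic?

Antiaromatic

All ring atoms are sp² and supply a p orbital to the ring (each doubly-bonded ring atom is sp² with one p-orbital electron; the doubly-bonded nitrogens are pyridine-type — their lone pairs lie in the ring plane, leaving one electron in the p orbital; the boron has an empty p orbital); the conjugation is uninterrupted.
Tallying contributions gives 4 × 2 = 8 from the double-bond units + 0 from the B(phenyl) atom = 8.
With 8 = 4·2 π electrons, Hückel's rule classifies the planar ring as antiaromatic.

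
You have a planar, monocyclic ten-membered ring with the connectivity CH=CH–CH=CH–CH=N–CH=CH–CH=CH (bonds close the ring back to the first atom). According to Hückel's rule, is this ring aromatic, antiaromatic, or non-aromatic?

Check conjugation: each doubly-bonded ring atom is sp² with one p-orbital electron; the doubly-bonded nitrogens are pyridine-type — their lone pairs lie in the ring plane, leaving one electron in the p orbital — every position has a p orbital, so the cyclic π system is continuous.
π-electron count: 5 × 2 = 10 from the 5 double-bond units.
That gives a 4n+2 count (10, n = 2).

Aromatic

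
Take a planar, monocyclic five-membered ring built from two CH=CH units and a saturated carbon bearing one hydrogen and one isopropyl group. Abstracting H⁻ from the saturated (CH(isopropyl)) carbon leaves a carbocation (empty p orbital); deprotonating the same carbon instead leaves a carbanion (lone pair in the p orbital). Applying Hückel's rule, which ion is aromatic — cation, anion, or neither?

In either ion the ring is fully conjugated: every atom, including the new sp² carbon, supplies a p orbital.
Cation: 2 × 2 + 0 = 4 π electrons → 4(1), antiaromatic.
Anion: 2 × 2 + 2 = 6 π electrons → 4(1)+2, aromatic.

The anion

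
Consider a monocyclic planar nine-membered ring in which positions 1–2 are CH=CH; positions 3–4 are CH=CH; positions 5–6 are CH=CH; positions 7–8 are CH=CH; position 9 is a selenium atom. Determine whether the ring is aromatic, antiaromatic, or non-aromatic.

All ring atoms are sp² and supply a p orbital to the ring (every atom in a ring double bond is sp² and brings one electron to the p orbital; the selenium donates one lone pair from its p orbital); the conjugation is uninterrupted.
Adding the contributions, 4 × 2 = 8 from the double-bond units + 2 from the Se atom = 10.
That gives a 4n+2 count (10, n = 2).

Aromatic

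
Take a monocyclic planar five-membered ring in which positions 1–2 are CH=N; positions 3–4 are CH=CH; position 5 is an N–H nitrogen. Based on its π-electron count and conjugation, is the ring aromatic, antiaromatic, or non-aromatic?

Every ring atom contributes a p orbital perpendicular to the ring (the double-bond atoms are sp², each contributing one p electron; the doubly-bonded nitrogens are pyridine-type — their lone pairs lie in the ring plane, leaving one electron in the p orbital; the pyrrole-type nitrogen donates its lone pair from the p orbital), so the π system is cyclic and fully conjugated.
Counting π electrons: 2 × 2 = 4 from the double-bond units + 2 from the NH atom = 6.
That gives a 4n+2 count (6, n = 1).

Aromatic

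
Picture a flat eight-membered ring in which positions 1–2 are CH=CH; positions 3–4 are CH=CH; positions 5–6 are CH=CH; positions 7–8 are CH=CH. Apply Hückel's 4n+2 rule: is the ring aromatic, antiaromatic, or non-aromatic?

Every ring atom contributes a p orbital perpendicular to the ring (the double-bond atoms are sp², each contributing one p electron), so the π system is cyclic and fully conjugated.
Adding the contributions, 4 × 2 = 8 from the 4 double-bond units.
8 = 4(2); a planar, fully conjugated 4n system is antiaromatic.
(The species described is cyclooctatetraene.)

Antiaromatic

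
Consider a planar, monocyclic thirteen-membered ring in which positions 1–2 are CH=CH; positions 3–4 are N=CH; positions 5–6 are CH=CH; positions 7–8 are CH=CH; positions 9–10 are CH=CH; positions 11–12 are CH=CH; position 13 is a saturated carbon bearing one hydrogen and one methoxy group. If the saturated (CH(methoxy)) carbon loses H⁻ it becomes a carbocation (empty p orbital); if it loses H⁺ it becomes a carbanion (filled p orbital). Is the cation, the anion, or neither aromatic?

Once that carbon is sp², every ring atom has a p orbital and both ions are fully conjugated.
Cation: 6 × 2 + 0 = 12 π electrons → 4(3), antiaromatic.
Anion: 6 × 2 + 2 = 14 π electrons → 4(3)+2, aromatic.

The anion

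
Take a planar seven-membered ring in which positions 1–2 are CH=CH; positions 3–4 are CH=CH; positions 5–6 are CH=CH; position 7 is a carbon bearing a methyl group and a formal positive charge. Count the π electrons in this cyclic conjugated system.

6

All ring atoms are sp² and supply a p orbital to the ring (each doubly-bonded ring atom is sp² with one p-orbital electron; the carbocation has an empty p orbital); the conjugation is uninterrupted.
Counting π electrons: 3 × 2 = 6 from the double-bond units + 0 from the C(methyl)(+) atom = 6.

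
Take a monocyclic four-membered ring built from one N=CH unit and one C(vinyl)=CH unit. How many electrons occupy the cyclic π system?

All ring atoms are sp² and supply a p orbital to the ring (every atom in a ring double bond is sp² and brings one electron to the p orbital; each sp² =N– keeps its lone pair in-plane and puts one electron into the π system); the conjugation is uninterrupted.
π-electron count: 2 × 2 = 4 from the 2 double-bond units.

4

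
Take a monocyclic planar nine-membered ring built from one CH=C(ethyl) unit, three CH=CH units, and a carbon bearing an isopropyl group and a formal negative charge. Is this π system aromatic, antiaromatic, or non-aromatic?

Check conjugation: every atom in a ring double bond is sp² and brings one electron to the p orbital; the carbanion's lone pair occupies the p orbital — every position has a p orbital, so the cyclic π system is continuous.
Tallying contributions gives 4 × 2 = 8 from the double-bond units + 2 from the C(isopropyl)(-) atom = 10.
10 = 4(2) + 2, which satisfies Hückel's 4n+2 rule.

Aromatic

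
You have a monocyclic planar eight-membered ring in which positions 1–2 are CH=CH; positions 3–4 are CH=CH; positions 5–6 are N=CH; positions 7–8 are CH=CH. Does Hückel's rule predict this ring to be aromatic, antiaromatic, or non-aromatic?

Antiaromatic

The p orbitals form a continuous loop: every atom in a ring double bond is sp² and brings one electron to the p orbital; the doubly-bonded nitrogens are pyridine-type — their lone pairs lie in the ring plane, leaving one electron in the p orbital. The ring is fully conjugated.
π-electron count: 4 × 2 = 8 from the 4 double-bond units.
A 4n π count (8, n = 2) in a planar conjugated ring means antiaromatic.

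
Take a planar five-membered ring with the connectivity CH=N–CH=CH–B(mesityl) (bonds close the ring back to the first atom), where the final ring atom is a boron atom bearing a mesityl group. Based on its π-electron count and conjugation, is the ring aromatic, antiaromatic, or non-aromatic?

Every ring atom contributes a p orbital perpendicular to the ring (every atom in a ring double bond is sp² and brings one electron to the p orbital; each sp² =N– keeps its lone pair in-plane and puts one electron into the π system; the boron has an empty p orbital), so the π system is cyclic and fully conjugated.
π-electron count: 2 × 2 = 4 from the double-bond units + 0 from the B(mesityl) atom = 4.
A 4n π count (4, n = 1) in a planar conjugated ring means antiaromatic.

Antiaromatic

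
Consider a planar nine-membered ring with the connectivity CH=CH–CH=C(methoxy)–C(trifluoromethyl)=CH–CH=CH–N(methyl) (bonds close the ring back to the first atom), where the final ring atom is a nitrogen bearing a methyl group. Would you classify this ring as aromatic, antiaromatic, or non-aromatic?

Aromatic

Check conjugation: every atom in a ring double bond is sp² and brings one electron to the p orbital; the pyrrole-type nitrogen donates its lone pair from the p orbital — every position has a p orbital, so the cyclic π system is continuous.
π-electron count: 4 × 2 = 8 from the double-bond units + 2 from the N(methyl) atom = 10.
That gives a 4n+2 count (10, n = 2).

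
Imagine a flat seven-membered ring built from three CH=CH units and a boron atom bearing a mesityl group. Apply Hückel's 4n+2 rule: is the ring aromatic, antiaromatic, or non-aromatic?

Check conjugation: every atom in a ring double bond is sp² and brings one electron to the p orbital; the boron has an empty p orbital — every position has a p orbital, so the cyclic π system is continuous.
π-electron count: 3 × 2 = 6 from the double-bond units + 0 from the B(mesityl) atom = 6.
With 6 π electrons (n = 1), the Hückel 4n+2 condition holds.

Aromatic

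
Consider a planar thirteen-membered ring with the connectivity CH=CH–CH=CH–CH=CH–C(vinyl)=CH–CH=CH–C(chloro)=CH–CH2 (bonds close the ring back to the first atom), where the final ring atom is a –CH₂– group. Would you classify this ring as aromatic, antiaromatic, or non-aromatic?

Non-aromatic

The CH2 carbon is saturated: the tetrahedral CH₂ carbon is sp³ and has no p orbital in the ring π system. Conjugation is not continuous around the ring.
Hückel's rule only applies to fully conjugated rings, so this one is simply non-aromatic.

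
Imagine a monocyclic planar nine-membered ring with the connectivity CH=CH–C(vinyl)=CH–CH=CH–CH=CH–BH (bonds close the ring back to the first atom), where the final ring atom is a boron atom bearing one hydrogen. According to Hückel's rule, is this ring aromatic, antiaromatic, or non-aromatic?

Antiaromatic

Check conjugation: every atom in a ring double bond is sp² and brings one electron to the p orbital; the boron has an empty p orbital — every position has a p orbital, so the cyclic π system is continuous.
Counting π electrons: 4 × 2 = 8 from the double-bond units + 0 from the BH atom = 8.
A 4n π count (8, n = 2) in a planar conjugated ring means antiaromatic.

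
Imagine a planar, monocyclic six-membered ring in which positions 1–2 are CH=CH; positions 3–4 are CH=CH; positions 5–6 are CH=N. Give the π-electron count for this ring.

6

Every ring atom contributes a p orbital perpendicular to the ring (each doubly-bonded ring atom is sp² with one p-orbital electron; each =N– nitrogen is pyridine-type (lone pair in the sp² plane, one electron in the p orbital)), so the π system is cyclic and fully conjugated.
Tallying contributions gives 3 × 2 = 6 from the 3 double-bond units.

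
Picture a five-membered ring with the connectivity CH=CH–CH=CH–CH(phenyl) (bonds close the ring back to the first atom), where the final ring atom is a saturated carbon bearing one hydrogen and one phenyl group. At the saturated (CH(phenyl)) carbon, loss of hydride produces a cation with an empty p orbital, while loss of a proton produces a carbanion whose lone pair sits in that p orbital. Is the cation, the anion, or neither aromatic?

Once that carbon is sp², every ring atom has a p orbital and both ions are fully conjugated.
Cation: 2 × 2 + 0 = 4 π electrons → 4(1), antiaromatic.
Anion: 2 × 2 + 2 = 6 π electrons → 4(1)+2, aromatic.

The anion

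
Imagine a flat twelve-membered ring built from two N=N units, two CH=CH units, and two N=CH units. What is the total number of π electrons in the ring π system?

Every ring atom contributes a p orbital perpendicular to the ring (each doubly-bonded ring atom is sp² with one p-orbital electron; each sp² =N– keeps its lone pair in-plane and puts one electron into the π system), so the π system is cyclic and fully conjugated.
Adding the contributions, 6 × 2 = 12 from the 6 double-bond units.

12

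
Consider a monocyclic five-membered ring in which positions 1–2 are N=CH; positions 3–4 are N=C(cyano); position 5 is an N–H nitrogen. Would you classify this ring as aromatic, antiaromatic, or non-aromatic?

Aromatic

The p orbitals form a continuous loop: each doubly-bonded ring atom is sp² with one p-orbital electron; the doubly-bonded nitrogens are pyridine-type — their lone pairs lie in the ring plane, leaving one electron in the p orbital; the pyrrole-type nitrogen donates its lone pair from the p orbital. The ring is fully conjugated.
π-electron count: 2 × 2 = 4 from the double-bond units + 2 from the NH atom = 6.
6 = 4(1) + 2, which satisfies Hückel's 4n+2 rule.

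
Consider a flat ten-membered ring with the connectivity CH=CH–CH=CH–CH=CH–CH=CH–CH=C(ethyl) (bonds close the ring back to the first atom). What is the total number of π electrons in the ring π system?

10

Every ring atom contributes a p orbital perpendicular to the ring (every atom in a ring double bond is sp² and brings one electron to the p orbital), so the π system is cyclic and fully conjugated.
Tallying contributions gives 5 × 2 = 10 from the 5 double-bond units.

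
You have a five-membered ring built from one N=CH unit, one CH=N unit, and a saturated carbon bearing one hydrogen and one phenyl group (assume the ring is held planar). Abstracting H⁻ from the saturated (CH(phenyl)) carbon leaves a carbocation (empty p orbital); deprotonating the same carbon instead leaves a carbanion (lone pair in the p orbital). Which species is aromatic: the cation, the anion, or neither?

In both ions every ring atom is sp² and contributes a p orbital, so both rings are fully conjugated.
Cation: 2 × 2 + 0 = 4 π electrons → 4(1), antiaromatic.
Anion: 2 × 2 + 2 = 6 π electrons → 4(1)+2, aromatic.

The anion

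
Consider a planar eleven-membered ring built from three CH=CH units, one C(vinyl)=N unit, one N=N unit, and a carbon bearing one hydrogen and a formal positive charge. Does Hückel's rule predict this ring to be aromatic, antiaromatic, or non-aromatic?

All ring atoms are sp² and supply a p orbital to the ring (each doubly-bonded ring atom is sp² with one p-orbital electron; each =N– nitrogen is pyridine-type (lone pair in the sp² plane, one electron in the p orbital); the carbocation has an empty p orbital); the conjugation is uninterrupted.
Adding the contributions, 5 × 2 = 10 from the double-bond units + 0 from the CH(+) atom = 10.
With 10 π electrons (n = 2), the Hückel 4n+2 condition holds.

Aromatic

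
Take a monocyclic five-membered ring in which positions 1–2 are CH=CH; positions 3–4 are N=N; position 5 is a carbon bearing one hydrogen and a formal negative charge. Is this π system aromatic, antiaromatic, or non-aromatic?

Aromatic

The p orbitals form a continuous loop: every atom in a ring double bond is sp² and brings one electron to the p orbital; each sp² =N– keeps its lone pair in-plane and puts one electron into the π system; the carbanion's lone pair occupies the p orbital. The ring is fully conjugated.
Tallying contributions gives 2 × 2 = 4 from the double-bond units + 2 from the CH(-) atom = 6.
6 = 4(1) + 2, which satisfies Hückel's 4n+2 rule.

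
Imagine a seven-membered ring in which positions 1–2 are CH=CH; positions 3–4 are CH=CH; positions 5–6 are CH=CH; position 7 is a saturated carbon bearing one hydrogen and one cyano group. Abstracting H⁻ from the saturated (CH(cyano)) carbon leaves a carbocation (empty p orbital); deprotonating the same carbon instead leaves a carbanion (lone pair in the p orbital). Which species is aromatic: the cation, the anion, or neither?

Both ions have a continuous loop of p orbitals — each ring atom is sp².
Cation: 3 × 2 + 0 = 6 π electrons → 4(1)+2, aromatic.
Anion: 3 × 2 + 2 = 8 π electrons → 4(2), antiaromatic.

The cation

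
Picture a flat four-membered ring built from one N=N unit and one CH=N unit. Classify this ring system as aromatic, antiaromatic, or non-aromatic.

All ring atoms are sp² and supply a p orbital to the ring (each doubly-bonded ring atom is sp² with one p-orbital electron; the doubly-bonded nitrogens are pyridine-type — their lone pairs lie in the ring plane, leaving one electron in the p orbital); the conjugation is uninterrupted.
π-electron count: 2 × 2 = 4 from the 2 double-bond units.
With 4 = 4·1 π electrons, Hückel's rule classifies the planar ring as antiaromatic.

Antiaromatic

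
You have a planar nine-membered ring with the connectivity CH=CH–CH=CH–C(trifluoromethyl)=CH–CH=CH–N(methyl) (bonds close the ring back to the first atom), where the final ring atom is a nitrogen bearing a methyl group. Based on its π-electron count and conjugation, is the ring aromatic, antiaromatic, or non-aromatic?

The p orbitals form a continuous loop: every atom in a ring double bond is sp² and brings one electron to the p orbital; the pyrrole-type nitrogen donates its lone pair from the p orbital. The ring is fully conjugated.
π-electron count: 4 × 2 = 8 from the double-bond units + 2 from the N(methyl) atom = 10.
10 = 4(2) + 2, which satisfies Hückel's 4n+2 rule.

Aromatic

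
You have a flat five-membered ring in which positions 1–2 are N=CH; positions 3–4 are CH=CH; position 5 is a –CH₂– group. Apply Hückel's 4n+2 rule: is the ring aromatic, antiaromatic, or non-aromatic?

Non-aromatic

The CH2 position has four σ bonds — the tetrahedral CH₂ carbon is sp³ and has no p orbital in the ring π system — so the cyclic conjugation is interrupted.
Broken conjugation rules out both aromaticity and antiaromaticity.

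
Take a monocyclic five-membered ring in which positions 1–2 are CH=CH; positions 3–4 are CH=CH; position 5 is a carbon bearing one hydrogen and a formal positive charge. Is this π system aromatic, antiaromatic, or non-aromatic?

Antiaromatic

Every ring atom contributes a p orbital perpendicular to the ring (every atom in a ring double bond is sp² and brings one electron to the p orbital; the carbocation has an empty p orbital), so the π system is cyclic and fully conjugated.
Counting π electrons: 2 × 2 = 4 from the double-bond units + 0 from the CH(+) atom = 4.
A 4n π count (4, n = 1) in a planar conjugated ring means antiaromatic.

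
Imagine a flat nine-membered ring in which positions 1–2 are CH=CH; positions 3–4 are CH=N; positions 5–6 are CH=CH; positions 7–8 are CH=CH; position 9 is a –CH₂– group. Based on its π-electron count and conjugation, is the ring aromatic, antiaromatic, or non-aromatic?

At the CH2 position, the tetrahedral CH₂ carbon is sp³ and has no p orbital in the ring π system; the ring's p-orbital overlap is broken there.
Hückel's rule only applies to fully conjugated rings, so this one is simply non-aromatic.

Non-aromatic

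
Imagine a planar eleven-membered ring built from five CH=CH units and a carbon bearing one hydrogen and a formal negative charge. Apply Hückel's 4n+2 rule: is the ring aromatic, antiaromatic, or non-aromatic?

All ring atoms are sp² and supply a p orbital to the ring (each doubly-bonded ring atom is sp² with one p-orbital electron; the carbanion's lone pair occupies the p orbital); the conjugation is uninterrupted.
Tallying contributions gives 5 × 2 = 10 from the double-bond units + 2 from the CH(-) atom = 12.
With 12 = 4·3 π electrons, Hückel's rule classifies the planar ring as antiaromatic.

Antiaromatic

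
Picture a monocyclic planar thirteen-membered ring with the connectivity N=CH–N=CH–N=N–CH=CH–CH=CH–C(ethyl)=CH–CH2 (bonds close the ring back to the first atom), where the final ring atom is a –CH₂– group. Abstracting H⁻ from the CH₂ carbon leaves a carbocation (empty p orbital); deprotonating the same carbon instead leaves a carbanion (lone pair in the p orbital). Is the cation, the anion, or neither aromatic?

The anion

In either ion the ring is fully conjugated: every atom, including the new sp² carbon, supplies a p orbital.
Cation: 6 × 2 + 0 = 12 π electrons → 4(3), antiaromatic.
Anion: 6 × 2 + 2 = 14 π electrons → 4(3)+2, aromatic.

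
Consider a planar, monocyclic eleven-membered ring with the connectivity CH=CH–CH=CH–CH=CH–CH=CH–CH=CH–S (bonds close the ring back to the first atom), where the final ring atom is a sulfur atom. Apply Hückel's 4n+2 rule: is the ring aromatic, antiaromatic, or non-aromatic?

All ring atoms are sp² and supply a p orbital to the ring (every atom in a ring double bond is sp² and brings one electron to the p orbital; the sulfur donates one lone pair from its p orbital); the conjugation is uninterrupted.
Adding the contributions, 5 × 2 = 10 from the double-bond units + 2 from the S atom = 12.
12 is a 4n count (n = 3), so the planar conjugated ring is antiaromatic.

Antiaromatic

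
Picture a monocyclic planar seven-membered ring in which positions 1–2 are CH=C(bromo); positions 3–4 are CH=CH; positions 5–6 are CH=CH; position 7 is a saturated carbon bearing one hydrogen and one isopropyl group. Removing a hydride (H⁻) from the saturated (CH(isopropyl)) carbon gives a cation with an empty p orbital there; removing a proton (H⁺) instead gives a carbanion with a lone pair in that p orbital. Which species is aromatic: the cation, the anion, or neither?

The cation

In both ions every ring atom is sp² and contributes a p orbital, so both rings are fully conjugated.
Cation: 3 × 2 + 0 = 6 π electrons → 4(1)+2, aromatic.
Anion: 3 × 2 + 2 = 8 π electrons → 4(2), antiaromatic.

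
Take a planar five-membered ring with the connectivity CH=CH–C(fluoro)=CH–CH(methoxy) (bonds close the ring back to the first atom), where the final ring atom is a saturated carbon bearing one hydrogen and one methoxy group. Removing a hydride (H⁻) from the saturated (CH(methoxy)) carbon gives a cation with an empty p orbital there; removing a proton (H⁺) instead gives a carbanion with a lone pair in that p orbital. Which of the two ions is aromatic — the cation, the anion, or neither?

In both ions every ring atom is sp² and contributes a p orbital, so both rings are fully conjugated.
Cation: 2 × 2 + 0 = 4 π electrons → 4(1), antiaromatic.
Anion: 2 × 2 + 2 = 6 π electrons → 4(1)+2, aromatic.

The anion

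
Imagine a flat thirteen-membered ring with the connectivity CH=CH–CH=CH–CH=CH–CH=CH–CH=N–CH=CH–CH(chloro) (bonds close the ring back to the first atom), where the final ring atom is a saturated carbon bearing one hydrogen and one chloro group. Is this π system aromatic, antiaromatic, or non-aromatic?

Non-aromatic

The CH(chloro) carbon is saturated: that saturated carbon is sp³ and has no p orbital in the ring π system. Conjugation is not continuous around the ring.
Broken conjugation rules out both aromaticity and antiaromaticity.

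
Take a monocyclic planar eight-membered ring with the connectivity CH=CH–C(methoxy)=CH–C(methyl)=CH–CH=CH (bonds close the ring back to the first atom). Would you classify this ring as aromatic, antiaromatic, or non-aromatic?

Antiaromatic

Every ring atom contributes a p orbital perpendicular to the ring (each doubly-bonded ring atom is sp² with one p-orbital electron), so the π system is cyclic and fully conjugated.
π-electron count: 4 × 2 = 8 from the 4 double-bond units.
8 is a 4n count (n = 2), so the planar conjugated ring is antiaromatic.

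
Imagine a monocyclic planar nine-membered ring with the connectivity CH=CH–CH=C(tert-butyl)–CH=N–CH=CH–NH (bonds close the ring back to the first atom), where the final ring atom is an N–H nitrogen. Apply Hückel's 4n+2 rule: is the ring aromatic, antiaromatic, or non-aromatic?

Aromatic

Every ring atom contributes a p orbital perpendicular to the ring (every atom in a ring double bond is sp² and brings one electron to the p orbital; each =N– nitrogen is pyridine-type (lone pair in the sp² plane, one electron in the p orbital); the pyrrole-type nitrogen donates its lone pair from the p orbital), so the π system is cyclic and fully conjugated.
Counting π electrons: 4 × 2 = 8 from the double-bond units + 2 from the NH atom = 10.
That gives a 4n+2 count (10, n = 2).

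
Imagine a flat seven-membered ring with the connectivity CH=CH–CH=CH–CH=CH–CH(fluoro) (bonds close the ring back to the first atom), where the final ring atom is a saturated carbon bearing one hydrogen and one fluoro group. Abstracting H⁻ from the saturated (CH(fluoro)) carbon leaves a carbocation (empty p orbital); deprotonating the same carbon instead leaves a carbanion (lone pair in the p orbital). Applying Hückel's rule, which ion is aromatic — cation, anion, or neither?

The cation

Once that carbon is sp², every ring atom has a p orbital and both ions are fully conjugated.
Cation: 3 × 2 + 0 = 6 π electrons → 4(1)+2, aromatic.
Anion: 3 × 2 + 2 = 8 π electrons → 4(2), antiaromatic.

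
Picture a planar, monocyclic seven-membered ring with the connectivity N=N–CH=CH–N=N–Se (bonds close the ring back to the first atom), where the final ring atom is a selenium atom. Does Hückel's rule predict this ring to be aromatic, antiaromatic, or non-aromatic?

Check conjugation: each doubly-bonded ring atom is sp² with one p-orbital electron; each sp² =N– keeps its lone pair in-plane and puts one electron into the π system; the selenium donates one lone pair from its p orbital — every position has a p orbital, so the cyclic π system is continuous.
Tallying contributions gives 3 × 2 = 6 from the double-bond units + 2 from the Se atom = 8.
8 is a 4n count (n = 2), so the planar conjugated ring is antiaromatic.

Antiaromatic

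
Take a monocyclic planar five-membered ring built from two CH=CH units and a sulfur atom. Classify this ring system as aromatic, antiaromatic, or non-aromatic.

All ring atoms are sp² and supply a p orbital to the ring (every atom in a ring double bond is sp² and brings one electron to the p orbital; the sulfur donates one lone pair from its p orbital); the conjugation is uninterrupted.
π-electron count: 2 × 2 = 4 from the double-bond units + 2 from the S atom = 6.
That gives a 4n+2 count (6, n = 1).

Aromatic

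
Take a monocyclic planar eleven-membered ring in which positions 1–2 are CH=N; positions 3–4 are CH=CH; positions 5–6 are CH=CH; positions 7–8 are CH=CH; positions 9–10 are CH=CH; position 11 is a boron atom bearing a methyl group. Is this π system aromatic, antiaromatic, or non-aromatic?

Aromatic

Check conjugation: each doubly-bonded ring atom is sp² with one p-orbital electron; the doubly-bonded nitrogens are pyridine-type — their lone pairs lie in the ring plane, leaving one electron in the p orbital; the boron has an empty p orbital — every position has a p orbital, so the cyclic π system is continuous.
Counting π electrons: 5 × 2 = 10 from the double-bond units + 0 from the B(methyl) atom = 10.
With 10 π electrons (n = 2), the Hückel 4n+2 condition holds.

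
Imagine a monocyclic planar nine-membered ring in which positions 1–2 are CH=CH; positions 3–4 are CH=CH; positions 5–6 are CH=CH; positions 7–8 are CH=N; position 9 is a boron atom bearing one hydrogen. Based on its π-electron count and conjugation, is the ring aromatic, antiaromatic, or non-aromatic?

Check conjugation: the double-bond atoms are sp², each contributing one p electron; the doubly-bonded nitrogens are pyridine-type — their lone pairs lie in the ring plane, leaving one electron in the p orbital; the boron has an empty p orbital — every position has a p orbital, so the cyclic π system is continuous.
Counting π electrons: 4 × 2 = 8 from the double-bond units + 0 from the BH atom = 8.
8 is a 4n count (n = 2), so the planar conjugated ring is antiaromatic.

Antiaromatic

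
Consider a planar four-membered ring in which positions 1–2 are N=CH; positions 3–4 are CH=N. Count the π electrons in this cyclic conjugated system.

4

The p orbitals form a continuous loop: each doubly-bonded ring atom is sp² with one p-orbital electron; each sp² =N– keeps its lone pair in-plane and puts one electron into the π system. The ring is fully conjugated.
Counting π electrons: 2 × 2 = 4 from the 2 double-bond units.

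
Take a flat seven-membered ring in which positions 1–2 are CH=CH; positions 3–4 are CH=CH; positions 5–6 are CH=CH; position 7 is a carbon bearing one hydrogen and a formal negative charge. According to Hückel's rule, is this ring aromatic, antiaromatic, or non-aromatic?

Antiaromatic

Check conjugation: each doubly-bonded ring atom is sp² with one p-orbital electron; the carbanion's lone pair occupies the p orbital — every position has a p orbital, so the cyclic π system is continuous.
π-electron count: 3 × 2 = 6 from the double-bond units + 2 from the CH(-) atom = 8.
8 = 4(2); a planar, fully conjugated 4n system is antiaromatic.
(The species described is the cycloheptatrienyl anion.)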